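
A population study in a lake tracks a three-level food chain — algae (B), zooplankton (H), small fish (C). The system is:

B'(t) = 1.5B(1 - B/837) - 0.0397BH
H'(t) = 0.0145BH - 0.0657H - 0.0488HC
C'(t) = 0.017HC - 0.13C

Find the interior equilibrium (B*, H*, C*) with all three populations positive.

From dC/dt = 0: 0.017H* = 0.13, so H* = 7.65.
From dB/dt = 0: 1.5(1 - B*/837) = 0.0397·7.65, giving B* = 837·(1 - 0.202) = 668.
From dH/dt = 0: 0.0145·668 - 0.0657 = 0.0488C*, so C* = 9.61/0.0488 = 197.

B* ≈ 668, H* ≈ 7.65, C* ≈ 197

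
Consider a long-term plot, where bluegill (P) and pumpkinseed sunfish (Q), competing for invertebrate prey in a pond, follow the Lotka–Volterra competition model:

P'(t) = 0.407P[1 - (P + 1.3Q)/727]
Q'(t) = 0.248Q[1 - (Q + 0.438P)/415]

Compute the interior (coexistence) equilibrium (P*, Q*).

Setting both brackets to zero gives the nullclines P + 1.3Q = 727 and 0.438P + Q = 415.
Substituting Q = 415 - 0.438P into the first: P(1 - 1.3·0.438) = 727 - 1.3·415.
So P* = 188/0.431 = 435, and then Q* = 415 - 0.438·435 = 224.

P* ≈ 435, Q* ≈ 224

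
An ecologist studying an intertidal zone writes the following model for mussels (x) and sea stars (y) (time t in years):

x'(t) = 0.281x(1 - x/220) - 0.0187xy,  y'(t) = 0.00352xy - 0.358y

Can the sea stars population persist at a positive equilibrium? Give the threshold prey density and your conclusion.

The predator equation gives dy/dt > 0 only when x > 0.358/0.00352 = 102.
Without the predator, x → K = 220. Since 220 > 102, the predator can invade and persist.

Threshold x = 102; K > 102, so yes, the predator persists.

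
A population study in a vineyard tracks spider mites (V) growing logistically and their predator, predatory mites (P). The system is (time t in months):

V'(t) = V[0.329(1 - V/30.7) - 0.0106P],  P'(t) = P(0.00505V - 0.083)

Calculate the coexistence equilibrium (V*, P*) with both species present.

From dP/dt = 0 with P > 0: 0.00505V* = 0.083, so V* = 16.4.
Substitute into dV/dt = 0: 0.329(1 - 16.4/30.7) = 0.0106P*.
The bracket is 0.465, giving P* = 0.153/0.0106 = 14.4.

V* ≈ 16.4, P* ≈ 14.4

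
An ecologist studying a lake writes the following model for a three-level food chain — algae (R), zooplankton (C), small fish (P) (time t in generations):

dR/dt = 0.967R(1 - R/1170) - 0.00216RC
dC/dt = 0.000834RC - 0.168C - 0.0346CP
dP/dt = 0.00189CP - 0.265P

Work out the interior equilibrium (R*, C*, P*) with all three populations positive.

From dP/dt = 0: 0.00189C* = 0.265, so C* = 140.
From dR/dt = 0: 0.967(1 - R*/1170) = 0.00216·140, giving R* = 1170·(1 - 0.313) = 804.
From dC/dt = 0: 0.000834·804 - 0.168 = 0.0346P*, so P* = 0.502/0.0346 = 14.5.

R* ≈ 804, C* ≈ 140, P* ≈ 14.5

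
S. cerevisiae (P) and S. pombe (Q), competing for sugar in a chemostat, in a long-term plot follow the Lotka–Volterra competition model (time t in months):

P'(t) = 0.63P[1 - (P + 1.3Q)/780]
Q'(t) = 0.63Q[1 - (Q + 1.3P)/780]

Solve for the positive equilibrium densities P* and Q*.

P* ≈ 339, Q* ≈ 339

Setting both brackets to zero gives the nullclines P + 1.3Q = 780 and 1.3P + Q = 780.
Substituting Q = 780 - 1.3P into the first: P(1 - 1.3·1.3) = 780 - 1.3·780.
So P* = -234/-0.69 = 339, and then Q* = 780 - 1.3·339 = 339.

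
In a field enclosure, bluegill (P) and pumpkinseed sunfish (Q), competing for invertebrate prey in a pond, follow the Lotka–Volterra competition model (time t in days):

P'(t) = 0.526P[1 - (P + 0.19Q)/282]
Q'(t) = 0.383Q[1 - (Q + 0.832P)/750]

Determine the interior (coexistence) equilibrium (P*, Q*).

P* ≈ 166, Q* ≈ 612

Setting both brackets to zero gives the nullclines P + 0.19Q = 282 and 0.832P + Q = 750.
Substituting Q = 750 - 0.832P into the first: P(1 - 0.19·0.832) = 282 - 0.19·750.
So P* = 140/0.842 = 166, and then Q* = 750 - 0.832·166 = 612.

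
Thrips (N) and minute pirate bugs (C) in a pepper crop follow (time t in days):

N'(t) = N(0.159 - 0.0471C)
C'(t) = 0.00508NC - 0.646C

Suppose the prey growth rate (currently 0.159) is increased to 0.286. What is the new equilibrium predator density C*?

C* ≈ 6.07

At the interior fixed point, setting dN/dt = 0 with N > 0 fixes C* = (prey growth rate)/(NC coefficient) — independent of the other coefficients.
With the change, C* = 0.286/0.0471 = 6.07; it rises from 3.38.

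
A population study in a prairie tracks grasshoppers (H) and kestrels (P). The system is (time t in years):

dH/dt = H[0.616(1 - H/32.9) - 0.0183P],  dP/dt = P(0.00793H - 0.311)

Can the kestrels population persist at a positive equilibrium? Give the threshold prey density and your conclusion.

The predator equation gives dP/dt > 0 only when H > 0.311/0.00793 = 39.2.
Without the predator, H → K = 32.9. Since 32.9 < 39.2, the predator cannot invade.

Threshold H = 39.2; K < 39.2, so no, the predator goes extinct.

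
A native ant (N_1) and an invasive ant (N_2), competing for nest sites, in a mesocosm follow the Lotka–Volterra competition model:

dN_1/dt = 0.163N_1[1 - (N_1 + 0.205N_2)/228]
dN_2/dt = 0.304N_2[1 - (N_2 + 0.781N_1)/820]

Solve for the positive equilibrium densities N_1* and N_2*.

Setting both brackets to zero gives the nullclines N_1 + 0.205N_2 = 228 and 0.781N_1 + N_2 = 820.
Substituting N_2 = 820 - 0.781N_1 into the first: N_1(1 - 0.205·0.781) = 228 - 0.205·820.
So N_1* = 59.9/0.84 = 71.3, and then N_2* = 820 - 0.781·71.3 = 764.

N_1* ≈ 71.3, N_2* ≈ 764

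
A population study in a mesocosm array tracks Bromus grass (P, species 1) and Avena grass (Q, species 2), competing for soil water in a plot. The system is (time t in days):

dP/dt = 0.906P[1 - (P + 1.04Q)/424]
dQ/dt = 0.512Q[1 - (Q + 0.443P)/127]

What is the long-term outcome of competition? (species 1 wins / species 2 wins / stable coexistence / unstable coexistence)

species 1 excludes species 2

Compare the nullcline intercepts: K1/α12 = 424/1.04 = 408 > K2 = 127; K2/α21 = 127/0.443 = 287 < K1 = 424.
Since the inequalities point opposite ways, species 1 can invade but species 2 cannot.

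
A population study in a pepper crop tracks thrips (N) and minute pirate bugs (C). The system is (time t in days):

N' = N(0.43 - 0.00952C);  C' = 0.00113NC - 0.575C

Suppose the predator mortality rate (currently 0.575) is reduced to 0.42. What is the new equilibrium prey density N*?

At the interior fixed point, setting dC/dt = 0 with C > 0 fixes N* = (predator death rate)/(NC coefficient) — independent of the other coefficients.
With the change, N* = 0.42/0.00113 = 372; it falls from 509.

N* ≈ 372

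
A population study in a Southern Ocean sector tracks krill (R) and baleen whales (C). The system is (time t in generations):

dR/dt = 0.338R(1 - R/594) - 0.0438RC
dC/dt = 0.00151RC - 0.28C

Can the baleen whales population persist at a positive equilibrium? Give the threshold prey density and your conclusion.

The predator equation gives dC/dt > 0 only when R > 0.28/0.00151 = 185.
Without the predator, R → K = 594. Since 594 > 185, the predator can invade and persist.

Threshold R = 185; K > 185, so yes, the predator persists.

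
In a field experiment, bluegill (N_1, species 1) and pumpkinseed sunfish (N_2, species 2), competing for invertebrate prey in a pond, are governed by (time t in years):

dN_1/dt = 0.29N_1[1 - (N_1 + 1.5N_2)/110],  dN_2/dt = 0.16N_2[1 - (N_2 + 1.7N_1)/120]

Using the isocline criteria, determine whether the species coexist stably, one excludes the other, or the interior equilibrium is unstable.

Compare the nullcline intercepts: K1/α12 = 110/1.5 = 73.3 < K2 = 120; K2/α21 = 120/1.7 = 70.6 < K1 = 110.
Since both are reversed, neither can invade when rare; the interior point is a saddle.

unstable coexistence (outcome depends on initial conditions)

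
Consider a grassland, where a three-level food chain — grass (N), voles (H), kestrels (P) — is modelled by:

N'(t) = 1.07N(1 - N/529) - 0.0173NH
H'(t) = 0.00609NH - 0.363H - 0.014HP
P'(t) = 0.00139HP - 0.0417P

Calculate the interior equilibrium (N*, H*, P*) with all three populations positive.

From dP/dt = 0: 0.00139H* = 0.0417, so H* = 30.
From dN/dt = 0: 1.07(1 - N*/529) = 0.0173·30, giving N* = 529·(1 - 0.485) = 272.
From dH/dt = 0: 0.00609·272 - 0.363 = 0.014P*, so P* = 1.3/0.014 = 92.6.

N* ≈ 272, H* ≈ 30, P* ≈ 92.6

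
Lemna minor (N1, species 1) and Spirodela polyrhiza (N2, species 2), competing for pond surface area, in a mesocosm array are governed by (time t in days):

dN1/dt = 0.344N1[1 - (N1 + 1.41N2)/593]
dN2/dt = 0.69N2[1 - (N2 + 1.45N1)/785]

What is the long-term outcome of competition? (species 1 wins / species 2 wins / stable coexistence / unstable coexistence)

Compare the nullcline intercepts: K1/α12 = 593/1.41 = 421 < K2 = 785; K2/α21 = 785/1.45 = 541 < K1 = 593.
Since both are reversed, neither can invade when rare; the interior point is a saddle.

unstable coexistence (outcome depends on initial conditions)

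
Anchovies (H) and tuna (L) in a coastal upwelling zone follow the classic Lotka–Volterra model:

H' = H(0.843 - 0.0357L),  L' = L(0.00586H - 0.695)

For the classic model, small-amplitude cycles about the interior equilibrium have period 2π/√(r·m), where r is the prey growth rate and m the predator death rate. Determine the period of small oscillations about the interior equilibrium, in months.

T ≈ 8.21 months

Here r = 0.843 and m = 0.695, so r·m = 0.586.
ω = √0.586 = 0.765 per month, hence T = 2π/ω ≈ 8.21 months.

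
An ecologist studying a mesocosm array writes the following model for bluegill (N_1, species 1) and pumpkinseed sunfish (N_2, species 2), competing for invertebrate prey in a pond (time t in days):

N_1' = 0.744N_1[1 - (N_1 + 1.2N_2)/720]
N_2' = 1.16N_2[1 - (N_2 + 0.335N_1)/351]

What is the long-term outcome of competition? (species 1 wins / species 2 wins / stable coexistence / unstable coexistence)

Compare the nullcline intercepts: K1/α12 = 720/1.2 = 600 > K2 = 351; K2/α21 = 351/0.335 = 1050 > K1 = 720.
Since both inequalities hold, each species can invade when rare, so the interior equilibrium is stable.

stable coexistence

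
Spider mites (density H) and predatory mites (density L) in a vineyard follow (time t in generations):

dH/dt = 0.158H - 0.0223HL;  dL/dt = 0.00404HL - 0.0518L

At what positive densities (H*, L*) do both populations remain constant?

H* ≈ 12.8, L* ≈ 7.09

Set dL/dt = 0 with L > 0: 0.00404H - 0.0518 = 0, so H* = 0.0518/0.00404 = 12.8.
Set dH/dt = 0 with H > 0: 0.158 - 0.0223L = 0, so L* = 0.158/0.0223 = 7.09.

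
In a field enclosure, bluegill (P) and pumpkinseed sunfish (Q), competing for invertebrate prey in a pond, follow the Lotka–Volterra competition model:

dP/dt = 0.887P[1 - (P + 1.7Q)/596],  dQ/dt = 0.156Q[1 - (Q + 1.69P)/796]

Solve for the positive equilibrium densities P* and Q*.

Setting both brackets to zero gives the nullclines P + 1.7Q = 596 and 1.69P + Q = 796.
Substituting Q = 796 - 1.69P into the first: P(1 - 1.7·1.69) = 596 - 1.7·796.
So P* = -757/-1.87 = 404, and then Q* = 796 - 1.69·404 = 113.

P* ≈ 404, Q* ≈ 113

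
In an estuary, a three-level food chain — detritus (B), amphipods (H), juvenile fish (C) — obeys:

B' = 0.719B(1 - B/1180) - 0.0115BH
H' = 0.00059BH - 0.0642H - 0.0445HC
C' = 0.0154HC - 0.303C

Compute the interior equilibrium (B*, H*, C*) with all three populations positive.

B* ≈ 809, H* ≈ 19.7, C* ≈ 9.28

From dC/dt = 0: 0.0154H* = 0.303, so H* = 19.7.
From dB/dt = 0: 0.719(1 - B*/1180) = 0.0115·19.7, giving B* = 1180·(1 - 0.315) = 809.
From dH/dt = 0: 0.00059·809 - 0.0642 = 0.0445C*, so C* = 0.413/0.0445 = 9.28.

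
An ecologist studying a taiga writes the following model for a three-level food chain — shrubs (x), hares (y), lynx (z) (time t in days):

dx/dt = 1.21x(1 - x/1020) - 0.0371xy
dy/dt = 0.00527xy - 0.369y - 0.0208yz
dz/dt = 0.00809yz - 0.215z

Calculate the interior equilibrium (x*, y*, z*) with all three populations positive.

From dz/dt = 0: 0.00809y* = 0.215, so y* = 26.6.
From dx/dt = 0: 1.21(1 - x*/1020) = 0.0371·26.6, giving x* = 1020·(1 - 0.815) = 189.
From dy/dt = 0: 0.00527·189 - 0.369 = 0.0208z*, so z* = 0.626/0.0208 = 30.1.

x* ≈ 189, y* ≈ 26.6, z* ≈ 30.1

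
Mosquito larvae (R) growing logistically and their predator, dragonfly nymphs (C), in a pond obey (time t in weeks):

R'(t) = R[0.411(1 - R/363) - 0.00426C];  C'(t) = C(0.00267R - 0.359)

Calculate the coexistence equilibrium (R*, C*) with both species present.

From dC/dt = 0 with C > 0: 0.00267R* = 0.359, so R* = 134.
Substitute into dR/dt = 0: 0.411(1 - 134/363) = 0.00426C*.
The bracket is 0.63, giving C* = 0.259/0.00426 = 60.7.

R* ≈ 134, C* ≈ 60.7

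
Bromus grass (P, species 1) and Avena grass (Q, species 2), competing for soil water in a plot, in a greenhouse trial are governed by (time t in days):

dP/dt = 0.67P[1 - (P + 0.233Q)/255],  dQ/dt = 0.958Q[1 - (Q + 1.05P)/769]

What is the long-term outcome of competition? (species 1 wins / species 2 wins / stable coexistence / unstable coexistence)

Compare the nullcline intercepts: K1/α12 = 255/0.233 = 1090 > K2 = 769; K2/α21 = 769/1.05 = 732 > K1 = 255.
Since both inequalities hold, each species can invade when rare, so the interior equilibrium is stable.

stable coexistence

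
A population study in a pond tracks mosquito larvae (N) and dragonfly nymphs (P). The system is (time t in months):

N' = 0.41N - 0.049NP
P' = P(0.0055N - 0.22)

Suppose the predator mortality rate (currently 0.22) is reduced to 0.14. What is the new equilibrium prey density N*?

N* ≈ 25.5

At the interior fixed point, setting dP/dt = 0 with P > 0 fixes N* = (predator death rate)/(NP coefficient) — independent of the other coefficients.
With the change, N* = 0.14/0.0055 = 25.5; it falls from 40.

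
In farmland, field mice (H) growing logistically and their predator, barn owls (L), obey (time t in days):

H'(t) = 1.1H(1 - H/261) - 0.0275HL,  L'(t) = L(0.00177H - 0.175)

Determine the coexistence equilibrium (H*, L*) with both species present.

From dL/dt = 0 with L > 0: 0.00177H* = 0.175, so H* = 98.9.
Substitute into dH/dt = 0: 1.1(1 - 98.9/261) = 0.0275L*.
The bracket is 0.621, giving L* = 0.683/0.0275 = 24.8.

H* ≈ 98.9, L* ≈ 24.8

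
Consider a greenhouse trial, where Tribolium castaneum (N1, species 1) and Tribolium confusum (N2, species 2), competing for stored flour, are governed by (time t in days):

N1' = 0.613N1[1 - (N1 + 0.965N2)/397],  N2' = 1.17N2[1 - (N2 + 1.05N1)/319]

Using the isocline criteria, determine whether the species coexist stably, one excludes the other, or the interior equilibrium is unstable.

Compare the nullcline intercepts: K1/α12 = 397/0.965 = 411 > K2 = 319; K2/α21 = 319/1.05 = 304 < K1 = 397.
Since the inequalities point opposite ways, species 1 can invade but species 2 cannot.

species 1 excludes species 2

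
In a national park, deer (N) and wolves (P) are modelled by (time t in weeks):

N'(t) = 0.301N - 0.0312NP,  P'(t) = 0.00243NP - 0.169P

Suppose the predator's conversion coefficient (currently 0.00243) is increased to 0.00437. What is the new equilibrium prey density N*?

N* ≈ 38.7

At the interior fixed point, setting dP/dt = 0 with P > 0 fixes N* = (predator death rate)/(NP coefficient) — independent of the other coefficients.
With the change, N* = 0.169/0.00437 = 38.7; it falls from 69.5.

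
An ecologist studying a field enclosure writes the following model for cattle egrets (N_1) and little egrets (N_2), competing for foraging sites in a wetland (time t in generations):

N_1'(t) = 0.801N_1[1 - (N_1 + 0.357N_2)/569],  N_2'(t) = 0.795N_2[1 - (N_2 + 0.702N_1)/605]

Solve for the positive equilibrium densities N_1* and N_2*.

N_1* ≈ 471, N_2* ≈ 274

Setting both brackets to zero gives the nullclines N_1 + 0.357N_2 = 569 and 0.702N_1 + N_2 = 605.
Substituting N_2 = 605 - 0.702N_1 into the first: N_1(1 - 0.357·0.702) = 569 - 0.357·605.
So N_1* = 353/0.749 = 471, and then N_2* = 605 - 0.702·471 = 274.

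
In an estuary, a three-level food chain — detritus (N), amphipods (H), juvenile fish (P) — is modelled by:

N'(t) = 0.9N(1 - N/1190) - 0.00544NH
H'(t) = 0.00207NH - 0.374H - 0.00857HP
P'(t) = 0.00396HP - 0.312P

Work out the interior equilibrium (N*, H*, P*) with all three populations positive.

N* ≈ 623, H* ≈ 78.8, P* ≈ 107

From dP/dt = 0: 0.00396H* = 0.312, so H* = 78.8.
From dN/dt = 0: 0.9(1 - N*/1190) = 0.00544·78.8, giving N* = 1190·(1 - 0.476) = 623.
From dH/dt = 0: 0.00207·623 - 0.374 = 0.00857P*, so P* = 0.916/0.00857 = 107.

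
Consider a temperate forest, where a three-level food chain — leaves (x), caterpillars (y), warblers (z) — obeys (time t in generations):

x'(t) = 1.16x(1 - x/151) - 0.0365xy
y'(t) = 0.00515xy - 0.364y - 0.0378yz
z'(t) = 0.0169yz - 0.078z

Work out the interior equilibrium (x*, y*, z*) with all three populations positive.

x* ≈ 129, y* ≈ 4.62, z* ≈ 7.96

From dz/dt = 0: 0.0169y* = 0.078, so y* = 4.62.
From dx/dt = 0: 1.16(1 - x*/151) = 0.0365·4.62, giving x* = 151·(1 - 0.145) = 129.
From dy/dt = 0: 0.00515·129 - 0.364 = 0.0378z*, so z* = 0.301/0.0378 = 7.96.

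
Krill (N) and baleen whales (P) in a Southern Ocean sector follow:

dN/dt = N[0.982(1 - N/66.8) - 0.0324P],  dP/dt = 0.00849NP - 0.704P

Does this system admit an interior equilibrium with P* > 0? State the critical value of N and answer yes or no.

The predator equation gives dP/dt > 0 only when N > 0.704/0.00849 = 82.9.
Without the predator, N → K = 66.8. Since 66.8 < 82.9, the predator cannot invade.

Threshold N = 82.9; K < 82.9, so no, the predator goes extinct.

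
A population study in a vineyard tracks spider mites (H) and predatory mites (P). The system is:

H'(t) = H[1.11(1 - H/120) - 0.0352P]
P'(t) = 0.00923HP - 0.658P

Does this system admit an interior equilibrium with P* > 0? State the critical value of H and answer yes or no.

Threshold H = 71.3; K > 71.3, so yes, the predator persists.

The predator equation gives dP/dt > 0 only when H > 0.658/0.00923 = 71.3.
Without the predator, H → K = 120. Since 120 > 71.3, the predator can invade and persist.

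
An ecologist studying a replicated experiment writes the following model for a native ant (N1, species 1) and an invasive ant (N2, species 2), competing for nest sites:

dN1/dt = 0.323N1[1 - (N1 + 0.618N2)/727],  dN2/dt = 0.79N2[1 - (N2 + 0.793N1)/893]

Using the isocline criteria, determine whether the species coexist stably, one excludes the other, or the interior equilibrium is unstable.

Compare the nullcline intercepts: K1/α12 = 727/0.618 = 1180 > K2 = 893; K2/α21 = 893/0.793 = 1130 > K1 = 727.
Since both inequalities hold, each species can invade when rare, so the interior equilibrium is stable.

stable coexistence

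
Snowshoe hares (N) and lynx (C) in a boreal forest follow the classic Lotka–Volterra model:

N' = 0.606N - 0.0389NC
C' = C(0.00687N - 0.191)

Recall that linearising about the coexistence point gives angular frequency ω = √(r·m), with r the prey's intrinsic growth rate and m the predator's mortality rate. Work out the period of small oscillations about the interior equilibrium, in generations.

Here r = 0.606 and m = 0.191, so r·m = 0.116.
ω = √0.116 = 0.34 per generation, hence T = 2π/ω ≈ 18.5 generations.

T ≈ 18.5 generations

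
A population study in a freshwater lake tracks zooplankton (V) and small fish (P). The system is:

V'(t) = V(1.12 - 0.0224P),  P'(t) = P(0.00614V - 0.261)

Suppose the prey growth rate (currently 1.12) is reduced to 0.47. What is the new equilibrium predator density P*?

At the interior fixed point, setting dV/dt = 0 with V > 0 fixes P* = (prey growth rate)/(VP coefficient) — independent of the other coefficients.
With the change, P* = 0.47/0.0224 = 21; it falls from 50.

P* ≈ 21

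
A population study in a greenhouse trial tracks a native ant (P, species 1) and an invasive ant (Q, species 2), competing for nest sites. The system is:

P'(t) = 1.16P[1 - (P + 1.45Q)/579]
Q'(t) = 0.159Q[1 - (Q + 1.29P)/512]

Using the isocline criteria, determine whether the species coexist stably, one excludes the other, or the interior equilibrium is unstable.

unstable coexistence (outcome depends on initial conditions)

Compare the nullcline intercepts: K1/α12 = 579/1.45 = 399 < K2 = 512; K2/α21 = 512/1.29 = 397 < K1 = 579.
Since both are reversed, neither can invade when rare; the interior point is a saddle.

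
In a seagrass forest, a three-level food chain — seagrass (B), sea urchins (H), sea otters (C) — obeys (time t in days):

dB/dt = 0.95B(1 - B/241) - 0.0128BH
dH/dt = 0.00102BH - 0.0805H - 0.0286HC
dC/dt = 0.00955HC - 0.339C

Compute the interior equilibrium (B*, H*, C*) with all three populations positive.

B* ≈ 126, H* ≈ 35.5, C* ≈ 1.67

From dC/dt = 0: 0.00955H* = 0.339, so H* = 35.5.
From dB/dt = 0: 0.95(1 - B*/241) = 0.0128·35.5, giving B* = 241·(1 - 0.478) = 126.
From dH/dt = 0: 0.00102·126 - 0.0805 = 0.0286C*, so C* = 0.0477/0.0286 = 1.67.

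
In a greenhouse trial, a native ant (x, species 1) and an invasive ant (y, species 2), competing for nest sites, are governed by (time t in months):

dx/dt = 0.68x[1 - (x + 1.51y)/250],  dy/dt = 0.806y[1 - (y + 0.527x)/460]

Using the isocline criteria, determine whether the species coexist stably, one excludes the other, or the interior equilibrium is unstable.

Compare the nullcline intercepts: K1/α12 = 250/1.51 = 166 < K2 = 460; K2/α21 = 460/0.527 = 873 > K1 = 250.
Since the inequalities point opposite ways, species 2 can invade but species 1 cannot.

species 2 excludes species 1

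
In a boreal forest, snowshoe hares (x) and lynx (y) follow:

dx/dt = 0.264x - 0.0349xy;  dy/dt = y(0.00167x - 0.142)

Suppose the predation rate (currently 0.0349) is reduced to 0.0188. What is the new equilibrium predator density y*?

y* ≈ 14

At the interior fixed point, setting dx/dt = 0 with x > 0 fixes y* = (prey growth rate)/(xy coefficient) — independent of the other coefficients.
With the change, y* = 0.264/0.0188 = 14; it rises from 7.56.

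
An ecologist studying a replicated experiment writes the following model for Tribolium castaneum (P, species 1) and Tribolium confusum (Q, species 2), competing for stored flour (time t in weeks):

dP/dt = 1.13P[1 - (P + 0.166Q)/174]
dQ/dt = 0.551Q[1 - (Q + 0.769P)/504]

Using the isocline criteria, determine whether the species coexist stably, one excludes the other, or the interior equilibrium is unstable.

stable coexistence

Compare the nullcline intercepts: K1/α12 = 174/0.166 = 1050 > K2 = 504; K2/α21 = 504/0.769 = 655 > K1 = 174.
Since both inequalities hold, each species can invade when rare, so the interior equilibrium is stable.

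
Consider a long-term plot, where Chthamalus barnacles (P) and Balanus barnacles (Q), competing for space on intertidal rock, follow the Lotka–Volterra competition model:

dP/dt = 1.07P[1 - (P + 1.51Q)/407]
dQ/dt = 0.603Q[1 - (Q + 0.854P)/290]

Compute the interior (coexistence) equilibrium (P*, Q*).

P* ≈ 107, Q* ≈ 199

Setting both brackets to zero gives the nullclines P + 1.51Q = 407 and 0.854P + Q = 290.
Substituting Q = 290 - 0.854P into the first: P(1 - 1.51·0.854) = 407 - 1.51·290.
So P* = -30.9/-0.29 = 107, and then Q* = 290 - 0.854·107 = 199.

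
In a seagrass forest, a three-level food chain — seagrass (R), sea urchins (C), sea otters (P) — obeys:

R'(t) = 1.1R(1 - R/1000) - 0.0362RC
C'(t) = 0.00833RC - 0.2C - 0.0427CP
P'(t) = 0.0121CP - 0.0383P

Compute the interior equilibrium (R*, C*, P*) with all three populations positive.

From dP/dt = 0: 0.0121C* = 0.0383, so C* = 3.17.
From dR/dt = 0: 1.1(1 - R*/1000) = 0.0362·3.17, giving R* = 1000·(1 - 0.104) = 896.
From dC/dt = 0: 0.00833·896 - 0.2 = 0.0427P*, so P* = 7.26/0.0427 = 170.

R* ≈ 896, C* ≈ 3.17, P* ≈ 170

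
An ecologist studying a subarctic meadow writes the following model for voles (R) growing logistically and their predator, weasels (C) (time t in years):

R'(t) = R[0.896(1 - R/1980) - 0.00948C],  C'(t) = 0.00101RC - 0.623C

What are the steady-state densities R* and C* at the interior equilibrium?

R* ≈ 617, C* ≈ 65.1

From dC/dt = 0 with C > 0: 0.00101R* = 0.623, so R* = 617.
Substitute into dR/dt = 0: 0.896(1 - 617/1980) = 0.00948C*.
The bracket is 0.688, giving C* = 0.617/0.00948 = 65.1.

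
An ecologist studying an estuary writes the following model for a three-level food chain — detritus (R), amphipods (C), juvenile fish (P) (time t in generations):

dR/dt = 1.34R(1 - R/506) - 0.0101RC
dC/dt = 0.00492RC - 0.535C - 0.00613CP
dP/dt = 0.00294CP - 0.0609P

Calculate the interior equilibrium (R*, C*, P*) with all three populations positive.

From dP/dt = 0: 0.00294C* = 0.0609, so C* = 20.7.
From dR/dt = 0: 1.34(1 - R*/506) = 0.0101·20.7, giving R* = 506·(1 - 0.156) = 427.
From dC/dt = 0: 0.00492·427 - 0.535 = 0.00613P*, so P* = 1.57/0.00613 = 255.

R* ≈ 427, C* ≈ 20.7, P* ≈ 255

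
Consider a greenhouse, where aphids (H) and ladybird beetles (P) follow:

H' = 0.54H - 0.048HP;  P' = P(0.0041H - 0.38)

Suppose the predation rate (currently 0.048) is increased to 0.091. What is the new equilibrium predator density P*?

P* ≈ 5.93

At the interior fixed point, setting dH/dt = 0 with H > 0 fixes P* = (prey growth rate)/(HP coefficient) — independent of the other coefficients.
With the change, P* = 0.54/0.091 = 5.93; it falls from 11.2.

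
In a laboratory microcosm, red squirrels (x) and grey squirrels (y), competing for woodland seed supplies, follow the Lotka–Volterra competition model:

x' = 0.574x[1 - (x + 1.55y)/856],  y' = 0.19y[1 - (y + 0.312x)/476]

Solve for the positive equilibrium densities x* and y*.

Setting both brackets to zero gives the nullclines x + 1.55y = 856 and 0.312x + y = 476.
Substituting y = 476 - 0.312x into the first: x(1 - 1.55·0.312) = 856 - 1.55·476.
So x* = 118/0.516 = 229, and then y* = 476 - 0.312·229 = 405.

x* ≈ 229, y* ≈ 405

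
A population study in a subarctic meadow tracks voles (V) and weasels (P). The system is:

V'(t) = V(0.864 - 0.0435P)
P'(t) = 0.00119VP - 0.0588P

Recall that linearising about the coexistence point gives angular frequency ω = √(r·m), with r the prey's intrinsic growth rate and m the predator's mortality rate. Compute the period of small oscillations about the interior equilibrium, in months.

Here r = 0.864 and m = 0.0588, so r·m = 0.0508.
ω = √0.0508 = 0.225 per month, hence T = 2π/ω ≈ 27.9 months.

T ≈ 27.9 months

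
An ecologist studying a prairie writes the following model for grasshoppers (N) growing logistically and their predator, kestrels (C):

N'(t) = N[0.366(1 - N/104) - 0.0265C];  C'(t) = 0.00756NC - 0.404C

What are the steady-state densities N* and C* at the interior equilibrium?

From dC/dt = 0 with C > 0: 0.00756N* = 0.404, so N* = 53.4.
Substitute into dN/dt = 0: 0.366(1 - 53.4/104) = 0.0265C*.
The bracket is 0.486, giving C* = 0.178/0.0265 = 6.71.

N* ≈ 53.4, C* ≈ 6.71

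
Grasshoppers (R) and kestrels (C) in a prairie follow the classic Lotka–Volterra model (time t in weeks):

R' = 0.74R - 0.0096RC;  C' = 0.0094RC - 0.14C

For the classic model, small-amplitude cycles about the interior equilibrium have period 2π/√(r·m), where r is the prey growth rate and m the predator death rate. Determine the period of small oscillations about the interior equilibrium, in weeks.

Here r = 0.74 and m = 0.14, so r·m = 0.104.
ω = √0.104 = 0.322 per week, hence T = 2π/ω ≈ 19.5 weeks.

T ≈ 19.5 weeks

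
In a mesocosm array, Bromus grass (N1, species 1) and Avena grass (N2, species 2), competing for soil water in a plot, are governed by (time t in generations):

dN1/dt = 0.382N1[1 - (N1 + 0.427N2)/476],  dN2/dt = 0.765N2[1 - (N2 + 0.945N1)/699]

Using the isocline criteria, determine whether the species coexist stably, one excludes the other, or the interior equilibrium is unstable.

Compare the nullcline intercepts: K1/α12 = 476/0.427 = 1110 > K2 = 699; K2/α21 = 699/0.945 = 740 > K1 = 476.
Since both inequalities hold, each species can invade when rare, so the interior equilibrium is stable.

stable coexistence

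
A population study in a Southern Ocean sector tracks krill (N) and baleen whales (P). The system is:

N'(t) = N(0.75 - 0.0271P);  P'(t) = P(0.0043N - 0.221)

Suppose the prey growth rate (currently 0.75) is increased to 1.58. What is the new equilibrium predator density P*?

P* ≈ 58.3

At the interior fixed point, setting dN/dt = 0 with N > 0 fixes P* = (prey growth rate)/(NP coefficient) — independent of the other coefficients.
With the change, P* = 1.58/0.0271 = 58.3; it rises from 27.7.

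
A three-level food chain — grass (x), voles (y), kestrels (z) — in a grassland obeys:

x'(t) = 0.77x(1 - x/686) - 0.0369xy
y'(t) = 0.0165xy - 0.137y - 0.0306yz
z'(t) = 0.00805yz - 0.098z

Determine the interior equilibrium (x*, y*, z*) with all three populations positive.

x* ≈ 286, y* ≈ 12.2, z* ≈ 150

From dz/dt = 0: 0.00805y* = 0.098, so y* = 12.2.
From dx/dt = 0: 0.77(1 - x*/686) = 0.0369·12.2, giving x* = 686·(1 - 0.583) = 286.
From dy/dt = 0: 0.0165·286 - 0.137 = 0.0306z*, so z* = 4.58/0.0306 = 150.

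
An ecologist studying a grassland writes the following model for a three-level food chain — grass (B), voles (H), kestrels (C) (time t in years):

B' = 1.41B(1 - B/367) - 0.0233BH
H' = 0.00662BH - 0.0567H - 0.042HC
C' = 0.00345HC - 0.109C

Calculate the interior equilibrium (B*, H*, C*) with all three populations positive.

B* ≈ 175, H* ≈ 31.6, C* ≈ 26.3

From dC/dt = 0: 0.00345H* = 0.109, so H* = 31.6.
From dB/dt = 0: 1.41(1 - B*/367) = 0.0233·31.6, giving B* = 367·(1 - 0.522) = 175.
From dH/dt = 0: 0.00662·175 - 0.0567 = 0.042C*, so C* = 1.1/0.042 = 26.3.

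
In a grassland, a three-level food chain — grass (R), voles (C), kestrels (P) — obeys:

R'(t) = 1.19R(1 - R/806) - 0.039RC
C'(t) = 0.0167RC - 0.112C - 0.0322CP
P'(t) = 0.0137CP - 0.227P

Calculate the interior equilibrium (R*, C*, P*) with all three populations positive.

R* ≈ 368, C* ≈ 16.6, P* ≈ 188

From dP/dt = 0: 0.0137C* = 0.227, so C* = 16.6.
From dR/dt = 0: 1.19(1 - R*/806) = 0.039·16.6, giving R* = 806·(1 - 0.543) = 368.
From dC/dt = 0: 0.0167·368 - 0.112 = 0.0322P*, so P* = 6.04/0.0322 = 188.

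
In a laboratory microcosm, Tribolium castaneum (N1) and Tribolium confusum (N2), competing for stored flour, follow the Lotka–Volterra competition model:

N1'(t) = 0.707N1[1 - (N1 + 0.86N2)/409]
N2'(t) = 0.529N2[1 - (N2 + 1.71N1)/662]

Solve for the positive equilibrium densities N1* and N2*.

N1* ≈ 341, N2* ≈ 79.5

Setting both brackets to zero gives the nullclines N1 + 0.86N2 = 409 and 1.71N1 + N2 = 662.
Substituting N2 = 662 - 1.71N1 into the first: N1(1 - 0.86·1.71) = 409 - 0.86·662.
So N1* = -160/-0.471 = 341, and then N2* = 662 - 1.71·341 = 79.5.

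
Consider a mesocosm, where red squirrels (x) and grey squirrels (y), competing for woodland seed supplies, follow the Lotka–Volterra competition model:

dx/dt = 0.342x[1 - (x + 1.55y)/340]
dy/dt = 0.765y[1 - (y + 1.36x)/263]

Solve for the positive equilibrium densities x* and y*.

Setting both brackets to zero gives the nullclines x + 1.55y = 340 and 1.36x + y = 263.
Substituting y = 263 - 1.36x into the first: x(1 - 1.55·1.36) = 340 - 1.55·263.
So x* = -67.7/-1.11 = 61.1, and then y* = 263 - 1.36·61.1 = 180.

x* ≈ 61.1, y* ≈ 180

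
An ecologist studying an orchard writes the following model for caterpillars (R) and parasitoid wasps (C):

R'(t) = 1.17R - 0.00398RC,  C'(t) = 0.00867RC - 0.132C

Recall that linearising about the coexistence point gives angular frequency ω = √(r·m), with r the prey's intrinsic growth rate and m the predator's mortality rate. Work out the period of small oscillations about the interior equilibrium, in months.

Here r = 1.17 and m = 0.132, so r·m = 0.154.
ω = √0.154 = 0.393 per month, hence T = 2π/ω ≈ 16 months.

T ≈ 16 months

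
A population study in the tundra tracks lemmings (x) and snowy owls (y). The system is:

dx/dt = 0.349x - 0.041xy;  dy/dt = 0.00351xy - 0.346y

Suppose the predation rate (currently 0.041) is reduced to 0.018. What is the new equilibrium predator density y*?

At the interior fixed point, setting dx/dt = 0 with x > 0 fixes y* = (prey growth rate)/(xy coefficient) — independent of the other coefficients.
With the change, y* = 0.349/0.018 = 19.4; it rises from 8.51.

y* ≈ 19.4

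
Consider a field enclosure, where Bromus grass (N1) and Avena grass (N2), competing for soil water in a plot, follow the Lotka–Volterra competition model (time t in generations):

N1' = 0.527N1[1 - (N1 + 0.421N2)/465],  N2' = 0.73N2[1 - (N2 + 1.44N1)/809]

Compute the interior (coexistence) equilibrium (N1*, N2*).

Setting both brackets to zero gives the nullclines N1 + 0.421N2 = 465 and 1.44N1 + N2 = 809.
Substituting N2 = 809 - 1.44N1 into the first: N1(1 - 0.421·1.44) = 465 - 0.421·809.
So N1* = 124/0.394 = 316, and then N2* = 809 - 1.44·316 = 354.

N1* ≈ 316, N2* ≈ 354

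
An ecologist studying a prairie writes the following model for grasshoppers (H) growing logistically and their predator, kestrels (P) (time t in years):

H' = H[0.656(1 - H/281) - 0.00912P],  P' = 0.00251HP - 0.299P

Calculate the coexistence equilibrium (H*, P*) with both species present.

From dP/dt = 0 with P > 0: 0.00251H* = 0.299, so H* = 119.
Substitute into dH/dt = 0: 0.656(1 - 119/281) = 0.00912P*.
The bracket is 0.576, giving P* = 0.378/0.00912 = 41.4.

H* ≈ 119, P* ≈ 41.4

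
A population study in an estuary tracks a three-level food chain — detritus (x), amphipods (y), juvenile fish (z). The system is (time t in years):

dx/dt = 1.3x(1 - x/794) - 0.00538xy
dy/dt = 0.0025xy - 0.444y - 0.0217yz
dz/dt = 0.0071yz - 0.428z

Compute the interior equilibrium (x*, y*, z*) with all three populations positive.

From dz/dt = 0: 0.0071y* = 0.428, so y* = 60.3.
From dx/dt = 0: 1.3(1 - x*/794) = 0.00538·60.3, giving x* = 794·(1 - 0.249) = 596.
From dy/dt = 0: 0.0025·596 - 0.444 = 0.0217z*, so z* = 1.05/0.0217 = 48.2.

x* ≈ 596, y* ≈ 60.3, z* ≈ 48.2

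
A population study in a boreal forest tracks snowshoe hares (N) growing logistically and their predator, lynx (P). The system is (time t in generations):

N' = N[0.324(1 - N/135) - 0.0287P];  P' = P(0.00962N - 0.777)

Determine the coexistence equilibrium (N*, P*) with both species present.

N* ≈ 80.8, P* ≈ 4.53

From dP/dt = 0 with P > 0: 0.00962N* = 0.777, so N* = 80.8.
Substitute into dN/dt = 0: 0.324(1 - 80.8/135) = 0.0287P*.
The bracket is 0.402, giving P* = 0.13/0.0287 = 4.53.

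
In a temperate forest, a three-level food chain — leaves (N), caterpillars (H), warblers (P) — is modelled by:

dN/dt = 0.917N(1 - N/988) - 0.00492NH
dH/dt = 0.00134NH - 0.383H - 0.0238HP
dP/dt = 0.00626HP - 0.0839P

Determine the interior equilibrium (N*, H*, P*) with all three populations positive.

N* ≈ 917, H* ≈ 13.4, P* ≈ 35.5

From dP/dt = 0: 0.00626H* = 0.0839, so H* = 13.4.
From dN/dt = 0: 0.917(1 - N*/988) = 0.00492·13.4, giving N* = 988·(1 - 0.0719) = 917.
From dH/dt = 0: 0.00134·917 - 0.383 = 0.0238P*, so P* = 0.846/0.0238 = 35.5.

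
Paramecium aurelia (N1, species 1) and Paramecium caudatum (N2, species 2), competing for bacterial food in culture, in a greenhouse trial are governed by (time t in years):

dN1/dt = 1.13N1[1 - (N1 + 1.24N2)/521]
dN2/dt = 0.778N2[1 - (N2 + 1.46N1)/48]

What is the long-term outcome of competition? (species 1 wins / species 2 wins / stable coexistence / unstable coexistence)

species 1 excludes species 2

Compare the nullcline intercepts: K1/α12 = 521/1.24 = 420 > K2 = 48; K2/α21 = 48/1.46 = 32.9 < K1 = 521.
Since the inequalities point opposite ways, species 1 can invade but species 2 cannot.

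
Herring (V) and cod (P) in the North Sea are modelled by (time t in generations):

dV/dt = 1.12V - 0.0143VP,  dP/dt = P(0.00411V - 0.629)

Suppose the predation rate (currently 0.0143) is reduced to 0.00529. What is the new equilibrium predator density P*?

At the interior fixed point, setting dV/dt = 0 with V > 0 fixes P* = (prey growth rate)/(VP coefficient) — independent of the other coefficients.
With the change, P* = 1.12/0.00529 = 212; it rises from 78.3.

P* ≈ 212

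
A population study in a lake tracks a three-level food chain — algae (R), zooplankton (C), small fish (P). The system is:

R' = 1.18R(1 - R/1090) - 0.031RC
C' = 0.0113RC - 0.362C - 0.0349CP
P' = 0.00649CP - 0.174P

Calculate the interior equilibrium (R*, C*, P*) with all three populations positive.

From dP/dt = 0: 0.00649C* = 0.174, so C* = 26.8.
From dR/dt = 0: 1.18(1 - R*/1090) = 0.031·26.8, giving R* = 1090·(1 - 0.704) = 322.
From dC/dt = 0: 0.0113·322 - 0.362 = 0.0349P*, so P* = 3.28/0.0349 = 94.

R* ≈ 322, C* ≈ 26.8, P* ≈ 94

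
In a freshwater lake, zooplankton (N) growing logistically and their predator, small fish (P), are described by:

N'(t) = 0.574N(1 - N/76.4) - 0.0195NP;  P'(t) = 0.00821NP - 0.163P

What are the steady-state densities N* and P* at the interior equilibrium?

From dP/dt = 0 with P > 0: 0.00821N* = 0.163, so N* = 19.9.
Substitute into dN/dt = 0: 0.574(1 - 19.9/76.4) = 0.0195P*.
The bracket is 0.74, giving P* = 0.425/0.0195 = 21.8.

N* ≈ 19.9, P* ≈ 21.8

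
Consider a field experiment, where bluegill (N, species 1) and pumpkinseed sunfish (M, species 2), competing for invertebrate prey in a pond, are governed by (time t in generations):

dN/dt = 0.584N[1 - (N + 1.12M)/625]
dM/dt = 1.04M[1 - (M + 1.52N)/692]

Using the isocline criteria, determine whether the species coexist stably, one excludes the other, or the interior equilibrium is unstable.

Compare the nullcline intercepts: K1/α12 = 625/1.12 = 558 < K2 = 692; K2/α21 = 692/1.52 = 455 < K1 = 625.
Since both are reversed, neither can invade when rare; the interior point is a saddle.

unstable coexistence (outcome depends on initial conditions)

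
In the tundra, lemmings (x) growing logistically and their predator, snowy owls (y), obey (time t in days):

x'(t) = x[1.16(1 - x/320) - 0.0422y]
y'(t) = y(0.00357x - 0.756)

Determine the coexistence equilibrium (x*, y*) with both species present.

From dy/dt = 0 with y > 0: 0.00357x* = 0.756, so x* = 212.
Substitute into dx/dt = 0: 1.16(1 - 212/320) = 0.0422y*.
The bracket is 0.338, giving y* = 0.392/0.0422 = 9.3.

x* ≈ 212, y* ≈ 9.3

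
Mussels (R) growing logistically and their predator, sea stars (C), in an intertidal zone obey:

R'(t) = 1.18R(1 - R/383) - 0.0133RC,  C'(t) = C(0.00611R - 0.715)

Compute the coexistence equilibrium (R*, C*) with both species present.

From dC/dt = 0 with C > 0: 0.00611R* = 0.715, so R* = 117.
Substitute into dR/dt = 0: 1.18(1 - 117/383) = 0.0133C*.
The bracket is 0.694, giving C* = 0.819/0.0133 = 61.6.

R* ≈ 117, C* ≈ 61.6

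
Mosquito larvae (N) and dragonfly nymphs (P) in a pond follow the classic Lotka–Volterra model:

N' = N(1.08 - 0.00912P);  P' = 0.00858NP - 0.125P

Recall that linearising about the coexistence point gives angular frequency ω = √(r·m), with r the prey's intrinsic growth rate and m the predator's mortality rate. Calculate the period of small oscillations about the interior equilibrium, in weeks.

Here r = 1.08 and m = 0.125, so r·m = 0.135.
ω = √0.135 = 0.367 per week, hence T = 2π/ω ≈ 17.1 weeks.

T ≈ 17.1 weeks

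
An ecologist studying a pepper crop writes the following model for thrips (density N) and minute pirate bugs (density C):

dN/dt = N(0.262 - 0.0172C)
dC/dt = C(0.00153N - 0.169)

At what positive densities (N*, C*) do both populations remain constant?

Set dC/dt = 0 with C > 0: 0.00153N - 0.169 = 0, so N* = 0.169/0.00153 = 110.
Set dN/dt = 0 with N > 0: 0.262 - 0.0172C = 0, so C* = 0.262/0.0172 = 15.2.

N* ≈ 110, C* ≈ 15.2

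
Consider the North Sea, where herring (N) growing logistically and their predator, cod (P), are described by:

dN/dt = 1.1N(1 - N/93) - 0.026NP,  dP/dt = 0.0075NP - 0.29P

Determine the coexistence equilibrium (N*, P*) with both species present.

N* ≈ 38.7, P* ≈ 24.7

From dP/dt = 0 with P > 0: 0.0075N* = 0.29, so N* = 38.7.
Substitute into dN/dt = 0: 1.1(1 - 38.7/93) = 0.026P*.
The bracket is 0.584, giving P* = 0.643/0.026 = 24.7.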